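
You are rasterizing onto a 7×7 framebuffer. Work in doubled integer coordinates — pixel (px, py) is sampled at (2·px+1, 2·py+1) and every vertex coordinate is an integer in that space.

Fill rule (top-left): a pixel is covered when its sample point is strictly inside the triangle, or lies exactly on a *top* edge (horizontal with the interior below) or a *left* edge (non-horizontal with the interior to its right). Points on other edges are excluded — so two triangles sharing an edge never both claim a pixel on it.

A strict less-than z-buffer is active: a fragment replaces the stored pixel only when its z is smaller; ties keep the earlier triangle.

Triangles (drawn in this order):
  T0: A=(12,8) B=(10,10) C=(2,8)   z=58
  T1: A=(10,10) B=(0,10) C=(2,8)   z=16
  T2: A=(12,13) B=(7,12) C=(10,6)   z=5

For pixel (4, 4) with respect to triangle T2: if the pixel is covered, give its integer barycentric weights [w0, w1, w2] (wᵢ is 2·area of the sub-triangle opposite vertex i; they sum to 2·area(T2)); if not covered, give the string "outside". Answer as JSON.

T0:
  2·area = 20
  edge (12, 8)→(10, 10): d=(-2,2) right/bottom  bias=-1
  edge (10, 10)→(2, 8): d=(-8,-2) top-left  bias=+0
  edge (2, 8)→(12, 8): d=(10,0) top-left  bias=+0
    (6,3)@(13, 7): e=[0,30,-10] → ·  [on edge]
    (3,4)@(7, 9): e=[8,2,10] → #
    (4,4)@(9, 9): e=[4,6,10] → #
    (5,4)@(11, 9): e=[0,10,10] → ·  [on edge]
    (3,5)@(7, 11): e=[4,-14,30] → ·
    (4,5)@(9, 11): e=[0,-10,30] → ·  [on edge]
    (3,6)@(7, 13): e=[0,-30,50] → ·  [on edge]
  covered (2 px):
    · · · · · · ·
    · · · · · · ·
    · · · · · · ·
    · · · · · · ·
    · · · # # · ·
    · · · · · · ·
    · · · · · · ·
T1:
  2·area = 20
  edge (10, 10)→(0, 10): d=(-10,0) right/bottom  bias=-1
  edge (0, 10)→(2, 8): d=(2,-2) top-left  bias=+0
  edge (2, 8)→(10, 10): d=(8,2) right/bottom  bias=-1
    (4,0)@(9, 1): e=[90,0,-70] → ·  [on edge]
    (3,1)@(7, 3): e=[70,0,-50] → ·  [on edge]
    (2,2)@(5, 5): e=[50,0,-30] → ·  [on edge]
    (1,3)@(3, 7): e=[30,0,-10] → ·  [on edge]
    (0,4)@(1, 9): e=[10,0,10] → #  [on edge]
    (1,4)@(3, 9): e=[10,4,6] → #
    (2,4)@(5, 9): e=[10,8,2] → #
    (3,4)@(7, 9): e=[10,12,-2] → ·
    (0,5)@(1, 11): e=[-10,4,26] → ·
    (1,5)@(3, 11): e=[-10,8,22] → ·
    (2,5)@(5, 11): e=[-10,12,18] → ·
  covered (3 px):
    · · · · · · ·
    · · · · · · ·
    · · · · · · ·
    · · · · · · ·
    # # # · · · ·
    · · · · · · ·
    · · · · · · ·
T2:
  2·area = 33
  edge (12, 13)→(7, 12): d=(-5,-1) top-left  bias=+0
  edge (7, 12)→(10, 6): d=(3,-6) top-left  bias=+0
  edge (10, 6)→(12, 13): d=(2,7) right/bottom  bias=-1
    (4,4)@(9, 9): e=[17,3,13] → #
    (5,4)@(11, 9): e=[19,15,-1] → ·
    (4,5)@(9, 11): e=[7,9,17] → #
    (5,5)@(11, 11): e=[9,21,3] → #
    (6,5)@(13, 11): e=[11,33,-11] → ·
    (4,6)@(9, 13): e=[-3,15,21] → ·
    (5,6)@(11, 13): e=[-1,27,7] → ·
  covered (3 px):
    · · · · · · ·
    · · · · · · ·
    · · · · · · ·
    · · · · · · ·
    · · · · # · ·
    · · · · # # ·
    · · · · · · ·

Result: [3,13,17]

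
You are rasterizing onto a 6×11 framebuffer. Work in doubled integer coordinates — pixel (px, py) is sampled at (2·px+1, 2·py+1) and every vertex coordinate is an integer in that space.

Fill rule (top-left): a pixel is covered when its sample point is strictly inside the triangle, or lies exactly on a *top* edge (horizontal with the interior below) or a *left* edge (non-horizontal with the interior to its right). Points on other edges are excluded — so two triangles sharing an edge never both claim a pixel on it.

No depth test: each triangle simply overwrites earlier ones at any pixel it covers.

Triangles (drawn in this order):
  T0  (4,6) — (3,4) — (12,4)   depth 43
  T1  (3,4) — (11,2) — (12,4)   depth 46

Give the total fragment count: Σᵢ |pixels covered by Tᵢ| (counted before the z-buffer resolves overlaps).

T0:
  2·area = 18
  edge (4, 6)→(3, 4): d=(-1,-2) top-left  bias=+0
  edge (3, 4)→(12, 4): d=(9,0) top-left  bias=+0
  edge (12, 4)→(4, 6): d=(-8,2) right/bottom  bias=-1
    (2,2)@(5, 5): e=[3,9,6] → X
    (3,2)@(7, 5): e=[7,9,2] → X
    (4,2)@(9, 5): e=[11,9,-2] → .
    (2,3)@(5, 7): e=[1,27,-10] → .
    (3,3)@(7, 7): e=[5,27,-14] → .
  covered (2 px):
    . . . . . .
    . . . . . .
    . . X X . .
    . . . . . .
    . . . . . .
    . . . . . .
    . . . . . .
    . . . . . .
    . . . . . .
    . . . . . .
    . . . . . .
T1:
  2·area = 18
  edge (3, 4)→(11, 2): d=(8,-2) top-left  bias=+0
  edge (11, 2)→(12, 4): d=(1,2) right/bottom  bias=-1
  edge (12, 4)→(3, 4): d=(-9,0) right/bottom  bias=-1
    (3,1)@(7, 3): e=[0,9,9] → X  [on edge]
    (4,1)@(9, 3): e=[4,5,9] → X
    (5,1)@(11, 3): e=[8,1,9] → X
    (3,2)@(7, 5): e=[16,11,-9] → .
    (4,2)@(9, 5): e=[20,7,-9] → .
    (5,2)@(11, 5): e=[24,3,-9] → .
  covered (3 px):
    . . . . . .
    . . . X X X
    . . . . . .
    . . . . . .
    . . . . . .
    . . . . . .
    . . . . . .
    . . . . . .
    . . . . . .
    . . . . . .
    . . . . . .

Final: 5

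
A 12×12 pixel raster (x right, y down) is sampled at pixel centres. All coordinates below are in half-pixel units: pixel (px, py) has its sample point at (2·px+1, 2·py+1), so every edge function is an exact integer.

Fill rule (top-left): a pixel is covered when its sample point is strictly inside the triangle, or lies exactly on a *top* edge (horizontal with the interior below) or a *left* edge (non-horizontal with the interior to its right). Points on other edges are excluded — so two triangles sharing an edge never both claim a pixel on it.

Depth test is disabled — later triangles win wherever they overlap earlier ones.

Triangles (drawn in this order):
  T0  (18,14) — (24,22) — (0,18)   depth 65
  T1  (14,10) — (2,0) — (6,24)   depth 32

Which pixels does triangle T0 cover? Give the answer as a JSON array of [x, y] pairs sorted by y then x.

T0:
  2·area = 168
  edge (18, 14)→(24, 22): d=(6,8) right/bottom  bias=-1
  edge (24, 22)→(0, 18): d=(-24,-4) top-left  bias=+0
  edge (0, 18)→(18, 14): d=(18,-4) top-left  bias=+0
    (7,7)@(15, 15): e=[30,132,6] → █
    (8,7)@(17, 15): e=[14,140,14] → █
    (9,7)@(19, 15): e=[-2,148,22] → ·
    (2,8)@(5, 17): e=[122,44,2] → █
    (3,8)@(7, 17): e=[106,52,10] → █
    (4,8)@(9, 17): e=[90,60,18] → █
    (5,8)@(11, 17): e=[74,68,26] → █
    (6,8)@(13, 17): e=[58,76,34] → █
    (9,8)@(19, 17): e=[10,100,58] → █
    (10,8)@(21, 17): e=[-6,108,66] → ·
    (2,9)@(5, 19): e=[134,-4,38] → ·
    (3,9)@(7, 19): e=[118,4,46] → █
  covered (21 px):
    · · · · · · · · · · · ·
    · · · · · · · · · · · ·
    · · · · · · · · · · · ·
    · · · · · · · · · · · ·
    · · · · · · · · · · · ·
    · · · · · · · · · · · ·
    · · · · · · · · · · · ·
    · · · · · · · █ █ · · ·
    · · █ █ █ █ █ █ █ █ · ·
    · · · █ █ █ █ █ █ █ █ ·
    · · · · · · · · · █ █ █
    · · · · · · · · · · · ·
T1:
  2·area = 248  (B↔C swapped to make it positive)
  edge (14, 10)→(6, 24): d=(-8,14) right/bottom  bias=-1
  edge (6, 24)→(2, 0): d=(-4,-24) top-left  bias=+0
  edge (2, 0)→(14, 10): d=(12,10) right/bottom  bias=-1
    (1,0)@(3, 1): e=[226,20,2] → █
    (2,0)@(5, 1): e=[198,68,-18] → ·
    (1,1)@(3, 3): e=[210,12,26] → █
    (2,1)@(5, 3): e=[182,60,6] → █
    (3,1)@(7, 3): e=[154,108,-14] → ·
    (1,2)@(3, 5): e=[194,4,50] → █
    (3,2)@(7, 5): e=[138,100,10] → █
    (4,2)@(9, 5): e=[110,148,-10] → ·
    (1,3)@(3, 7): e=[178,-4,74] → ·
    (2,3)@(5, 7): e=[150,44,54] → █
    (4,3)@(9, 7): e=[94,140,14] → █
    (5,3)@(11, 7): e=[66,188,-6] → ·
  covered (31 px):
    · █ · · · · · · · · · ·
    · █ █ · · · · · · · · ·
    · █ █ █ · · · · · · · ·
    · · █ █ █ · · · · · · ·
    · · █ █ █ █ · · · · · ·
    · · █ █ █ █ █ · · · · ·
    · · █ █ █ █ · · · · · ·
    · · █ █ █ █ · · · · · ·
    · · █ █ █ · · · · · · ·
    · · · █ · · · · · · · ·
    · · · █ · · · · · · · ·
    · · · · · · · · · · · ·

Final: [[7,7],[8,7],[2,8],[3,8],[4,8],[5,8],[6,8],[7,8],[8,8],[9,8],[3,9],[4,9],[5,9],[6,9],[7,9],[8,9],[9,9],[10,9],[9,10],[10,10],[11,10]]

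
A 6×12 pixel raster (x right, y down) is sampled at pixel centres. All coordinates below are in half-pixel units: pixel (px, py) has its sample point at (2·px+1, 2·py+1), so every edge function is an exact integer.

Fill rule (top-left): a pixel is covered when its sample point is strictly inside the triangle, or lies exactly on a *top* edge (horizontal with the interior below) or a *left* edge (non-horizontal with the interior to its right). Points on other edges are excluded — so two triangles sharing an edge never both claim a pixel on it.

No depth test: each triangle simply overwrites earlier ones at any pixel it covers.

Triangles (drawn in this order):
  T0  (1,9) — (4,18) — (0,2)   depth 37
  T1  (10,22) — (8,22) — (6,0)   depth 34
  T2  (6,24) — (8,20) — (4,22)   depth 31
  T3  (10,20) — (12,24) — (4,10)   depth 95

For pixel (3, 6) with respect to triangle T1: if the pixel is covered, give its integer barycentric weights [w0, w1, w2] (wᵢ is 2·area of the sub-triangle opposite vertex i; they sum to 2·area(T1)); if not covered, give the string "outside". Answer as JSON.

T0:
  2·area = 12  (B↔C swapped to make it positive)
  edge (1, 9)→(0, 2): d=(-1,-7) top-left  bias=+0
  edge (0, 2)→(4, 18): d=(4,16) right/bottom  bias=-1
  edge (4, 18)→(1, 9): d=(-3,-9) top-left  bias=+0
    (0,3)@(1, 7): e=[2,4,6] → #
    (1,3)@(3, 7): e=[16,-28,24] → ·
    (0,4)@(1, 9): e=[0,12,0] → #  [on edge]
    (1,4)@(3, 9): e=[14,-20,18] → ·
    (0,5)@(1, 11): e=[-2,20,-6] → ·
    (1,7)@(3, 15): e=[8,4,0] → #  [on edge]
    (2,7)@(5, 15): e=[22,-28,18] → ·
    (1,8)@(3, 17): e=[6,12,-6] → ·
    (2,10)@(5, 21): e=[16,-4,0] → ·  [on edge]
    (1,11)@(3, 23): e=[0,36,-24] → ·  [on edge]
  covered (3 px):
    · · · · · ·
    · · · · · ·
    · · · · · ·
    # · · · · ·
    # · · · · ·
    · · · · · ·
    · · · · · ·
    · # · · · ·
    · · · · · ·
    · · · · · ·
    · · · · · ·
    · · · · · ·
T1:
  2·area = 44
  edge (10, 22)→(8, 22): d=(-2,0) right/bottom  bias=-1
  edge (8, 22)→(6, 0): d=(-2,-22) top-left  bias=+0
  edge (6, 0)→(10, 22): d=(4,22) right/bottom  bias=-1
    (3,3)@(7, 7): e=[30,8,6] → #
    (4,3)@(9, 7): e=[30,52,-38] → ·
    (3,4)@(7, 9): e=[26,4,14] → #
    (4,4)@(9, 9): e=[26,48,-30] → ·
    (3,5)@(7, 11): e=[22,0,22] → #  [on edge]
    (4,5)@(9, 11): e=[22,44,-22] → ·
    (3,6)@(7, 13): e=[18,-4,30] → ·
    (4,8)@(9, 17): e=[10,32,2] → #
    (5,8)@(11, 17): e=[10,76,-42] → ·
    (4,9)@(9, 19): e=[6,28,10] → #
    (5,9)@(11, 19): e=[6,72,-34] → ·
    (4,10)@(9, 21): e=[2,24,18] → #
  covered (6 px):
    · · · · · ·
    · · · · · ·
    · · · · · ·
    · · · # · ·
    · · · # · ·
    · · · # · ·
    · · · · · ·
    · · · · · ·
    · · · · # ·
    · · · · # ·
    · · · · # ·
    · · · · · ·
T2:
  2·area = 12  (B↔C swapped to make it positive)
  edge (6, 24)→(4, 22): d=(-2,-2) top-left  bias=+0
  edge (4, 22)→(8, 20): d=(4,-2) top-left  bias=+0
  edge (8, 20)→(6, 24): d=(-2,4) right/bottom  bias=-1
    (0,9)@(1, 19): e=[0,-18,30] → ·  [on edge]
    (1,10)@(3, 21): e=[0,-6,18] → ·  [on edge]
    (3,10)@(7, 21): e=[8,2,2] → #
    (4,10)@(9, 21): e=[12,6,-6] → ·
    (2,11)@(5, 23): e=[0,6,6] → #  [on edge]
    (3,11)@(7, 23): e=[4,10,-2] → ·
  covered (2 px):
    · · · · · ·
    · · · · · ·
    · · · · · ·
    · · · · · ·
    · · · · · ·
    · · · · · ·
    · · · · · ·
    · · · · · ·
    · · · · · ·
    · · · · · ·
    · · · # · ·
    · · # · · ·
T3:
  2·area = 4
  edge (10, 20)→(12, 24): d=(2,4) right/bottom  bias=-1
  edge (12, 24)→(4, 10): d=(-8,-14) top-left  bias=+0
  edge (4, 10)→(10, 20): d=(6,10) right/bottom  bias=-1
    (0,2)@(1, 5): e=[6,-2,0] → ·  [on edge]
    (3,7)@(7, 15): e=[2,2,0] → ·  [on edge]
  covered (0 px):
    · · · · · ·
    · · · · · ·
    · · · · · ·
    · · · · · ·
    · · · · · ·
    · · · · · ·
    · · · · · ·
    · · · · · ·
    · · · · · ·
    · · · · · ·
    · · · · · ·
    · · · · · ·

Answer: "outside"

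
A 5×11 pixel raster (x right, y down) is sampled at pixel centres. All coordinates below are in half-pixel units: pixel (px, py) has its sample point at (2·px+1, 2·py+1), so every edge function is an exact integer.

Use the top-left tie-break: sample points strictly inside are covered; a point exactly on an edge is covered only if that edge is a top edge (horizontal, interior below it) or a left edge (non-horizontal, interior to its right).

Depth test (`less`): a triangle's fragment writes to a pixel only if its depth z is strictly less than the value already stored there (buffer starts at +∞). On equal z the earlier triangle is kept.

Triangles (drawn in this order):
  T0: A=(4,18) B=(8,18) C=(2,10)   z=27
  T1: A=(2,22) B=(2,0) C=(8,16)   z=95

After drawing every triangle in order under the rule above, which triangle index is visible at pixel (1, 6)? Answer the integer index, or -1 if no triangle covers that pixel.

T0:
  2·area = 32  (B↔C swapped to make it positive)
  edge (4, 18)→(2, 10): d=(-2,-8) top-left  bias=+0
  edge (2, 10)→(8, 18): d=(6,8) right/bottom  bias=-1
  edge (8, 18)→(4, 18): d=(-4,0) right/bottom  bias=-1
    (1,6)@(3, 13): e=[2,10,20] → █
    (2,6)@(5, 13): e=[18,-6,20] → ·
    (1,7)@(3, 15): e=[-2,22,12] → ·
    (2,7)@(5, 15): e=[14,6,12] → █
    (3,7)@(7, 15): e=[30,-10,12] → ·
    (2,8)@(5, 17): e=[10,18,4] → █
    (3,8)@(7, 17): e=[26,2,4] → █
    (4,8)@(9, 17): e=[42,-14,4] → ·
    (2,9)@(5, 19): e=[6,30,-4] → ·
    (3,9)@(7, 19): e=[22,14,-4] → ·
  covered (4 px):
    · · · · ·
    · · · · ·
    · · · · ·
    · · · · ·
    · · · · ·
    · · · · ·
    · █ · · ·
    · · █ · ·
    · · █ █ ·
    · · · · ·
    · · · · ·
T1:
  2·area = 132
  edge (2, 22)→(2, 0): d=(0,-22) top-left  bias=+0
  edge (2, 0)→(8, 16): d=(6,16) right/bottom  bias=-1
  edge (8, 16)→(2, 22): d=(-6,6) right/bottom  bias=-1
    (1,1)@(3, 3): e=[22,2,108] → █
    (2,1)@(5, 3): e=[66,-30,96] → ·
    (1,2)@(3, 5): e=[22,14,96] → █
    (2,2)@(5, 5): e=[66,-18,84] → ·
    (1,3)@(3, 7): e=[22,26,84] → █
    (2,3)@(5, 7): e=[66,-6,72] → ·
    (1,4)@(3, 9): e=[22,38,72] → █
    (2,4)@(5, 9): e=[66,6,60] → █
    (3,4)@(7, 9): e=[110,-26,48] → ·
    (1,5)@(3, 11): e=[22,50,60] → █
    (3,5)@(7, 11): e=[110,-14,36] → ·
    (1,6)@(3, 13): e=[22,62,48] → █
    (4,7)@(9, 15): e=[154,-22,0] → ·  [on edge]
    (3,8)@(7, 17): e=[110,22,0] → ·  [on edge]
    (2,9)@(5, 19): e=[66,66,0] → ·  [on edge]
    (1,10)@(3, 21): e=[22,110,0] → ·  [on edge]
  covered (15 px):
    · · · · ·
    · █ · · ·
    · █ · · ·
    · █ · · ·
    · █ █ · ·
    · █ █ · ·
    · █ █ · ·
    · █ █ █ ·
    · █ █ · ·
    · █ · · ·
    · · · · ·

Z-buffer (winner per pixel, '.' = empty):
  . . . . .
  . 1 . . .
  . 1 . . .
  . 1 . . .
  . 1 1 . .
  . 1 1 . .
  . 0 1 . .
  . 1 0 1 .
  . 1 0 0 .
  . 1 . . .
  . . . . .

Answer: 0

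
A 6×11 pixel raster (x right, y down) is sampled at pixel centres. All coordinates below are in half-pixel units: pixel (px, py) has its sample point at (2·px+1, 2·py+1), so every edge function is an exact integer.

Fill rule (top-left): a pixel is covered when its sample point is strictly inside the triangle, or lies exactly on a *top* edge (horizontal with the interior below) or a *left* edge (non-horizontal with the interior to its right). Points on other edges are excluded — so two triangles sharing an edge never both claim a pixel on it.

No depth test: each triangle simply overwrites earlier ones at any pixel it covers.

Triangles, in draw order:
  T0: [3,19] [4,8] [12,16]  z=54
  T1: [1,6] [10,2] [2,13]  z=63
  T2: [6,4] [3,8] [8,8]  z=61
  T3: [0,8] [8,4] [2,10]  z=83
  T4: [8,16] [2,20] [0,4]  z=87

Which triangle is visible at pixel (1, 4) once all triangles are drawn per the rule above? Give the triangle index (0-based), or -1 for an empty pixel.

T0:
  2·area = 96
  edge (3, 19)→(4, 8): d=(1,-11) top-left  bias=+0
  edge (4, 8)→(12, 16): d=(8,8) right/bottom  bias=-1
  edge (12, 16)→(3, 19): d=(-9,3) right/bottom  bias=-1
    (0,2)@(1, 5): e=[-36,0,132] → ·  [on edge]
    (1,3)@(3, 7): e=[-12,0,108] → ·  [on edge]
    (2,4)@(5, 9): e=[12,0,84] → ·  [on edge]
    (2,5)@(5, 11): e=[14,16,66] → #
    (3,5)@(7, 11): e=[36,0,60] → ·  [on edge]
    (2,6)@(5, 13): e=[16,32,48] → #
    (3,6)@(7, 13): e=[38,16,42] → #
    (4,6)@(9, 13): e=[60,0,36] → ·  [on edge]
    (2,7)@(5, 15): e=[18,48,30] → #
    (4,7)@(9, 15): e=[62,16,18] → #
    (5,7)@(11, 15): e=[84,0,12] → ·  [on edge]
    (2,8)@(5, 17): e=[20,64,12] → #
    (4,8)@(9, 17): e=[64,32,0] → ·  [on edge]
    (1,9)@(3, 19): e=[0,96,0] → ·  [on edge]
  covered (8 px):
    · · · · · ·
    · · · · · ·
    · · · · · ·
    · · · · · ·
    · · · · · ·
    · · # · · ·
    · · # # · ·
    · · # # # ·
    · · # # · ·
    · · · · · ·
    · · · · · ·
T1:
  2·area = 67
  edge (1, 6)→(10, 2): d=(9,-4) top-left  bias=+0
  edge (10, 2)→(2, 13): d=(-8,11) right/bottom  bias=-1
  edge (2, 13)→(1, 6): d=(-1,-7) top-left  bias=+0
    (4,1)@(9, 3): e=[5,3,59] → #
    (5,1)@(11, 3): e=[13,-19,73] → ·
    (2,2)@(5, 5): e=[7,31,29] → #
    (3,2)@(7, 5): e=[15,9,43] → #
    (4,2)@(9, 5): e=[23,-13,57] → ·
    (1,3)@(3, 7): e=[17,37,13] → #
    (3,3)@(7, 7): e=[33,-7,41] → ·
    (1,4)@(3, 9): e=[35,21,11] → #
    (2,4)@(5, 9): e=[43,-1,25] → ·
    (1,5)@(3, 11): e=[53,5,9] → #
    (2,5)@(5, 11): e=[61,-17,23] → ·
    (1,6)@(3, 13): e=[71,-11,7] → ·
  covered (7 px):
    · · · · · ·
    · · · · # ·
    · · # # · ·
    · # # · · ·
    · # · · · ·
    · # · · · ·
    · · · · · ·
    · · · · · ·
    · · · · · ·
    · · · · · ·
    · · · · · ·
T2:
  2·area = 20  (B↔C swapped to make it positive)
  edge (6, 4)→(8, 8): d=(2,4) right/bottom  bias=-1
  edge (8, 8)→(3, 8): d=(-5,0) right/bottom  bias=-1
  edge (3, 8)→(6, 4): d=(3,-4) top-left  bias=+0
    (2,3)@(5, 7): e=[10,5,5] → #
    (3,3)@(7, 7): e=[2,5,13] → #
    (4,3)@(9, 7): e=[-6,5,21] → ·
    (2,4)@(5, 9): e=[14,-5,11] → ·
    (3,4)@(7, 9): e=[6,-5,19] → ·
  covered (2 px):
    · · · · · ·
    · · · · · ·
    · · · · · ·
    · · # # · ·
    · · · · · ·
    · · · · · ·
    · · · · · ·
    · · · · · ·
    · · · · · ·
    · · · · · ·
    · · · · · ·
T3:
  2·area = 24
  edge (0, 8)→(8, 4): d=(8,-4) top-left  bias=+0
  edge (8, 4)→(2, 10): d=(-6,6) right/bottom  bias=-1
  edge (2, 10)→(0, 8): d=(-2,-2) top-left  bias=+0
    (5,0)@(11, 1): e=[-12,0,36] → ·  [on edge]
    (4,1)@(9, 3): e=[-4,0,28] → ·  [on edge]
    (3,2)@(7, 5): e=[4,0,20] → ·  [on edge]
    (1,3)@(3, 7): e=[4,12,8] → #
    (2,3)@(5, 7): e=[12,0,12] → ·  [on edge]
    (0,4)@(1, 9): e=[12,12,0] → #  [on edge]
    (1,4)@(3, 9): e=[20,0,4] → ·  [on edge]
    (0,5)@(1, 11): e=[28,0,-4] → ·  [on edge]
    (1,5)@(3, 11): e=[36,-12,0] → ·  [on edge]
    (2,6)@(5, 13): e=[60,-36,0] → ·  [on edge]
    (3,7)@(7, 15): e=[84,-60,0] → ·  [on edge]
    (4,8)@(9, 17): e=[108,-84,0] → ·  [on edge]
    (5,9)@(11, 19): e=[132,-108,0] → ·  [on edge]
  covered (2 px):
    · · · · · ·
    · · · · · ·
    · · · · · ·
    · # · · · ·
    # · · · · ·
    · · · · · ·
    · · · · · ·
    · · · · · ·
    · · · · · ·
    · · · · · ·
    · · · · · ·
T4:
  2·area = 104
  edge (8, 16)→(2, 20): d=(-6,4) right/bottom  bias=-1
  edge (2, 20)→(0, 4): d=(-2,-16) top-left  bias=+0
  edge (0, 4)→(8, 16): d=(8,12) right/bottom  bias=-1
    (0,3)@(1, 7): e=[82,10,12] → #
    (1,3)@(3, 7): e=[74,42,-12] → ·
    (0,4)@(1, 9): e=[70,6,28] → #
    (1,4)@(3, 9): e=[62,38,4] → #
    (2,4)@(5, 9): e=[54,70,-20] → ·
    (0,5)@(1, 11): e=[58,2,44] → #
    (2,5)@(5, 11): e=[42,66,-4] → ·
    (0,6)@(1, 13): e=[46,-2,60] → ·
    (1,6)@(3, 13): e=[38,30,36] → #
    (2,6)@(5, 13): e=[30,62,12] → #
    (3,6)@(7, 13): e=[22,94,-12] → ·
    (1,7)@(3, 15): e=[26,26,52] → #
  covered (13 px):
    · · · · · ·
    · · · · · ·
    · · · · · ·
    # · · · · ·
    # # · · · ·
    # # · · · ·
    · # # · · ·
    · # # # · ·
    · # # · · ·
    · # · · · ·
    · · · · · ·

Z-buffer (winner per pixel, '.' = empty):
  . . . . . .
  . . . . 1 .
  . . 1 1 . .
  4 3 2 2 . .
  4 4 . . . .
  4 4 0 . . .
  . 4 4 0 . .
  . 4 4 4 0 .
  . 4 4 0 . .
  . 4 . . . .
  . . . . . .

Answer: 4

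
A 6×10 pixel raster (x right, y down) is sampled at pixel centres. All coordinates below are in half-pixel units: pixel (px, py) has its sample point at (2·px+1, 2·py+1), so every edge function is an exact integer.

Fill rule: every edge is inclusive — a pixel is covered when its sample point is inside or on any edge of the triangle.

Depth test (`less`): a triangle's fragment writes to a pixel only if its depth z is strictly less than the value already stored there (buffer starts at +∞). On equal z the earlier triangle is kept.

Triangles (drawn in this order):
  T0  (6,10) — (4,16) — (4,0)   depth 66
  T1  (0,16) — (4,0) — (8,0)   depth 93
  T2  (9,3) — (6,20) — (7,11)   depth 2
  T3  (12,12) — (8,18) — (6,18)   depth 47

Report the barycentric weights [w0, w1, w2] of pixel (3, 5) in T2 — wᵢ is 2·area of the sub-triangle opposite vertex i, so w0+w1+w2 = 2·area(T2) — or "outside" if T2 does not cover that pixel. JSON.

T0:
  2·area = 32
  edge (6, 10)→(4, 16): d=(-2,6) inclusive
  edge (4, 16)→(4, 0): d=(0,-16) inclusive
  edge (4, 0)→(6, 10): d=(2,10) inclusive
    (4,0)@(9, 1): e=[0,80,-48] → ·  [on edge]
    (2,2)@(5, 5): e=[16,16,0] → #  [on edge]
    (3,2)@(7, 5): e=[4,48,-20] → ·
    (2,3)@(5, 7): e=[12,16,4] → #
    (3,3)@(7, 7): e=[0,48,-16] → ·  [on edge]
    (2,4)@(5, 9): e=[8,16,8] → #
    (3,4)@(7, 9): e=[-4,48,-12] → ·
    (2,5)@(5, 11): e=[4,16,12] → #
    (3,5)@(7, 11): e=[-8,48,-8] → ·
    (2,6)@(5, 13): e=[0,16,16] → #  [on edge]
    (3,6)@(7, 13): e=[-12,48,-4] → ·
    (2,7)@(5, 15): e=[-4,16,20] → ·
    (3,7)@(7, 15): e=[-16,48,0] → ·  [on edge]
    (1,9)@(3, 19): e=[0,-16,48] → ·  [on edge]
  covered (5 px):
    · · · · · ·
    · · · · · ·
    · · # · · ·
    · · # · · ·
    · · # · · ·
    · · # · · ·
    · · # · · ·
    · · · · · ·
    · · · · · ·
    · · · · · ·
T1:
  2·area = 64
  edge (0, 16)→(4, 0): d=(4,-16) inclusive
  edge (4, 0)→(8, 0): d=(4,0) inclusive
  edge (8, 0)→(0, 16): d=(-8,16) inclusive
    (2,0)@(5, 1): e=[20,4,40] → #
    (3,0)@(7, 1): e=[52,4,8] → #
    (4,0)@(9, 1): e=[84,4,-24] → ·
    (2,1)@(5, 3): e=[28,12,24] → #
    (3,1)@(7, 3): e=[60,12,-8] → ·
    (1,2)@(3, 5): e=[4,20,40] → #
    (3,2)@(7, 5): e=[68,20,-24] → ·
    (1,3)@(3, 7): e=[12,28,24] → #
    (2,3)@(5, 7): e=[44,28,-8] → ·
    (1,4)@(3, 9): e=[20,36,8] → #
    (2,4)@(5, 9): e=[52,36,-24] → ·
    (1,5)@(3, 11): e=[28,44,-8] → ·
  covered (8 px):
    · · # # · ·
    · · # · · ·
    · # # · · ·
    · # · · · ·
    · # · · · ·
    · · · · · ·
    # · · · · ·
    · · · · · ·
    · · · · · ·
    · · · · · ·
T2:
  2·area = 10
  edge (9, 3)→(6, 20): d=(-3,17) inclusive
  edge (6, 20)→(7, 11): d=(1,-9) inclusive
  edge (7, 11)→(9, 3): d=(2,-8) inclusive
    (4,1)@(9, 3): e=[0,10,0] → #  [on edge]
    (5,1)@(11, 3): e=[-34,28,16] → ·
    (4,2)@(9, 5): e=[-6,12,4] → ·
    (3,5)@(7, 11): e=[10,0,0] → #  [on edge]
    (4,5)@(9, 11): e=[-24,18,16] → ·
    (3,6)@(7, 13): e=[4,2,4] → #
    (4,6)@(9, 13): e=[-30,20,20] → ·
    (3,7)@(7, 15): e=[-2,4,8] → ·
    (2,9)@(5, 19): e=[20,-10,0] → ·  [on edge]
  covered (3 px):
    · · · · · ·
    · · · · # ·
    · · · · · ·
    · · · · · ·
    · · · · · ·
    · · · # · ·
    · · · # · ·
    · · · · · ·
    · · · · · ·
    · · · · · ·
T3:
  2·area = 12
  edge (12, 12)→(8, 18): d=(-4,6) inclusive
  edge (8, 18)→(6, 18): d=(-2,0) inclusive
  edge (6, 18)→(12, 12): d=(6,-6) inclusive
    (5,6)@(11, 13): e=[2,10,0] → #  [on edge]
    (4,7)@(9, 15): e=[6,6,0] → #  [on edge]
    (5,7)@(11, 15): e=[-6,6,12] → ·
    (3,8)@(7, 17): e=[10,2,0] → #  [on edge]
    (4,8)@(9, 17): e=[-2,2,12] → ·
    (2,9)@(5, 19): e=[14,-2,0] → ·  [on edge]
    (3,9)@(7, 19): e=[2,-2,12] → ·
  covered (3 px):
    · · · · · ·
    · · · · · ·
    · · · · · ·
    · · · · · ·
    · · · · · ·
    · · · · · ·
    · · · · · #
    · · · · # ·
    · · · # · ·
    · · · · · ·

Result: [0,0,10]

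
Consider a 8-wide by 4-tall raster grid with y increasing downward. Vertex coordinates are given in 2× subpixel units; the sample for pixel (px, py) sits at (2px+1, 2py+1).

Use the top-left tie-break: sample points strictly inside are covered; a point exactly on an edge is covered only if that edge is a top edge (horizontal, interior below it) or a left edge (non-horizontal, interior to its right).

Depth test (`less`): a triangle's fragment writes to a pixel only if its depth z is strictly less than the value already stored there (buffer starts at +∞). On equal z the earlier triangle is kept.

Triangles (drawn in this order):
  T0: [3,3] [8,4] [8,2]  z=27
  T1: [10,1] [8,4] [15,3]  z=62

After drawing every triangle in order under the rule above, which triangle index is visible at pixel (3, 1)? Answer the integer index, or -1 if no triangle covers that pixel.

T0:
  2·area = 10  (B↔C swapped to make it positive)
  edge (3, 3)→(8, 2): d=(5,-1) top-left  bias=+0
  edge (8, 2)→(8, 4): d=(0,2) right/bottom  bias=-1
  edge (8, 4)→(3, 3): d=(-5,-1) top-left  bias=+0
    (6,0)@(13, 1): e=[0,-10,20] → .  [on edge]
    (1,1)@(3, 3): e=[0,10,0] → X  [on edge]
    (2,1)@(5, 3): e=[2,6,2] → X
    (3,1)@(7, 3): e=[4,2,4] → X
    (4,1)@(9, 3): e=[6,-2,6] → .
    (1,2)@(3, 5): e=[10,10,-10] → .
    (2,2)@(5, 5): e=[12,6,-8] → .
    (3,2)@(7, 5): e=[14,2,-6] → .
    (6,2)@(13, 5): e=[20,-10,0] → .  [on edge]
  covered (3 px):
    . . . . . . . .
    . X X X . . . .
    . . . . . . . .
    . . . . . . . .
T1:
  2·area = 19  (B↔C swapped to make it positive)
  edge (10, 1)→(15, 3): d=(5,2) right/bottom  bias=-1
  edge (15, 3)→(8, 4): d=(-7,1) right/bottom  bias=-1
  edge (8, 4)→(10, 1): d=(2,-3) top-left  bias=+0
    (4,1)@(9, 3): e=[12,6,1] → X
    (5,1)@(11, 3): e=[8,4,7] → X
    (6,1)@(13, 3): e=[4,2,13] → X
    (7,1)@(15, 3): e=[0,0,19] → .  [on edge]
    (0,2)@(1, 5): e=[38,0,-19] → .  [on edge]
    (4,2)@(9, 5): e=[22,-8,5] → .
    (5,2)@(11, 5): e=[18,-10,11] → .
    (6,2)@(13, 5): e=[14,-12,17] → .
  covered (3 px):
    . . . . . . . .
    . . . . X X X .
    . . . . . . . .
    . . . . . . . .

Z-buffer (winner per pixel, '.' = empty):
  . . . . . . . .
  . 0 0 0 1 1 1 .
  . . . . . . . .
  . . . . . . . .

Final: 0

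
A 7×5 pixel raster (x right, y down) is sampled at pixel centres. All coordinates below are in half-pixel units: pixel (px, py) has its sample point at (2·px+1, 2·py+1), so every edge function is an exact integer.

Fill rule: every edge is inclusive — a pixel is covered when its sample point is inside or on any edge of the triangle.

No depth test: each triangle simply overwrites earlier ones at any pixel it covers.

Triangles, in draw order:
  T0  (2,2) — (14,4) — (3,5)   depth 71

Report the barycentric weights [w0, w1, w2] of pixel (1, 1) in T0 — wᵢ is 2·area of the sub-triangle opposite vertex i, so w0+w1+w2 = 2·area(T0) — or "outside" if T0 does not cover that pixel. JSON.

T0:
  2·area = 34
  edge (2, 2)→(14, 4): d=(12,2) inclusive
  edge (14, 4)→(3, 5): d=(-11,1) inclusive
  edge (3, 5)→(2, 2): d=(-1,-3) inclusive
    (1,1)@(3, 3): e=[10,22,2] → X
    (2,1)@(5, 3): e=[6,20,8] → X
    (3,1)@(7, 3): e=[2,18,14] → X
    (4,1)@(9, 3): e=[-2,16,20] → .
    (1,2)@(3, 5): e=[34,0,0] → X  [on edge]
    (2,2)@(5, 5): e=[30,-2,6] → .
    (3,2)@(7, 5): e=[26,-4,12] → .
    (1,3)@(3, 7): e=[58,-22,-2] → .
  covered (4 px):
    . . . . . . .
    . X X X . . .
    . X . . . . .
    . . . . . . .
    . . . . . . .

Result: [22,2,10]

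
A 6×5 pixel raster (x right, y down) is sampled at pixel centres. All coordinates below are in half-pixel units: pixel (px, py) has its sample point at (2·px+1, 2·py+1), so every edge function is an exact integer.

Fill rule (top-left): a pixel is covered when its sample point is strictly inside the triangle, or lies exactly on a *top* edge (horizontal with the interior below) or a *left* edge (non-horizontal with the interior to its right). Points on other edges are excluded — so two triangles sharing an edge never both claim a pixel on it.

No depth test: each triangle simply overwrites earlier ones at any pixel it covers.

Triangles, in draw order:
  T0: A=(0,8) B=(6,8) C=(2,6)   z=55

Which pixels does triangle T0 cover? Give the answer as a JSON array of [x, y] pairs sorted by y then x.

T0:
  2·area = 12  (B↔C swapped to make it positive)
  edge (0, 8)→(2, 6): d=(2,-2) top-left  bias=+0
  edge (2, 6)→(6, 8): d=(4,2) right/bottom  bias=-1
  edge (6, 8)→(0, 8): d=(-6,0) right/bottom  bias=-1
    (3,0)@(7, 1): e=[0,-30,42] → ·  [on edge]
    (2,1)@(5, 3): e=[0,-18,30] → ·  [on edge]
    (1,2)@(3, 5): e=[0,-6,18] → ·  [on edge]
    (0,3)@(1, 7): e=[0,6,6] → #  [on edge]
    (1,3)@(3, 7): e=[4,2,6] → #
    (2,3)@(5, 7): e=[8,-2,6] → ·
    (0,4)@(1, 9): e=[4,14,-6] → ·
    (1,4)@(3, 9): e=[8,10,-6] → ·
  covered (2 px):
    · · · · · ·
    · · · · · ·
    · · · · · ·
    # # · · · ·
    · · · · · ·

Result: [[0,3],[1,3]]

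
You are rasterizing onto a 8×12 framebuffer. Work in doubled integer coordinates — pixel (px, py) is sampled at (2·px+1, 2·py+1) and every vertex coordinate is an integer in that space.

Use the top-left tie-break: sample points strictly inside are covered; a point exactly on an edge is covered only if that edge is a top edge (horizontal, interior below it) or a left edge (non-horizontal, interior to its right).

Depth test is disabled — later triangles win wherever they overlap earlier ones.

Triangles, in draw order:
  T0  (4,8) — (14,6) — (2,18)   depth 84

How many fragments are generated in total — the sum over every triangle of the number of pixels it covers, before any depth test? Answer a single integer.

T0:
  2·area = 96
  edge (4, 8)→(14, 6): d=(10,-2) top-left  bias=+0
  edge (14, 6)→(2, 18): d=(-12,12) right/bottom  bias=-1
  edge (2, 18)→(4, 8): d=(2,-10) top-left  bias=+0
    (2,1)@(5, 3): e=[-48,144,0] → .  [on edge]
    (7,2)@(15, 5): e=[-8,0,104] → .  [on edge]
    (4,3)@(9, 7): e=[0,48,48] → X  [on edge]
    (5,3)@(11, 7): e=[4,24,68] → X
    (6,3)@(13, 7): e=[8,0,88] → .  [on edge]
    (2,4)@(5, 9): e=[12,72,12] → X
    (3,4)@(7, 9): e=[16,48,32] → X
    (5,4)@(11, 9): e=[24,0,72] → .  [on edge]
    (2,5)@(5, 11): e=[32,48,16] → X
    (4,5)@(9, 11): e=[40,0,56] → .  [on edge]
    (1,6)@(3, 13): e=[48,48,0] → X  [on edge]
    (3,6)@(7, 13): e=[56,0,40] → .  [on edge]
    (2,7)@(5, 15): e=[72,0,24] → .  [on edge]
    (1,8)@(3, 17): e=[88,0,8] → .  [on edge]
    (0,9)@(1, 19): e=[104,0,-8] → .  [on edge]
    (0,11)@(1, 23): e=[144,-48,0] → .  [on edge]
  covered (10 px):
    . . . . . . . .
    . . . . . . . .
    . . . . . . . .
    . . . . X X . .
    . . X X X . . .
    . . X X . . . .
    . X X . . . . .
    . X . . . . . .
    . . . . . . . .
    . . . . . . . .
    . . . . . . . .
    . . . . . . . .

Answer: 10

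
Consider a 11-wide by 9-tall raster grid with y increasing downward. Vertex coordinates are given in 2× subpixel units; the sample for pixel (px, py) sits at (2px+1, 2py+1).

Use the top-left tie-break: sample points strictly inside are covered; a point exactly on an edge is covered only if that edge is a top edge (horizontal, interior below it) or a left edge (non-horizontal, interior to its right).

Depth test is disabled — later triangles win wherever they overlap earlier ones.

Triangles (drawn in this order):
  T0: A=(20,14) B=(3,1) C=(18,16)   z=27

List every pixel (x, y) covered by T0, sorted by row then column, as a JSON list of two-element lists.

T0:
  2·area = 60  (B↔C swapped to make it positive)
  edge (20, 14)→(18, 16): d=(-2,2) right/bottom  bias=-1
  edge (18, 16)→(3, 1): d=(-15,-15) top-left  bias=+0
  edge (3, 1)→(20, 14): d=(17,13) right/bottom  bias=-1
    (1,0)@(3, 1): e=[60,0,0] → ·  [on edge]
    (2,1)@(5, 3): e=[52,0,8] → #  [on edge]
    (3,1)@(7, 3): e=[48,30,-18] → ·
    (2,2)@(5, 5): e=[48,-30,42] → ·
    (3,2)@(7, 5): e=[44,0,16] → #  [on edge]
    (4,2)@(9, 5): e=[40,30,-10] → ·
    (3,3)@(7, 7): e=[40,-30,50] → ·
    (4,3)@(9, 7): e=[36,0,24] → #  [on edge]
    (5,3)@(11, 7): e=[32,30,-2] → ·
    (4,4)@(9, 9): e=[32,-30,58] → ·
    (5,4)@(11, 9): e=[28,0,32] → #  [on edge]
    (6,4)@(13, 9): e=[24,30,6] → #
    (6,5)@(13, 11): e=[20,0,40] → #  [on edge]
    (7,6)@(15, 13): e=[12,0,48] → #  [on edge]
    (10,6)@(21, 13): e=[0,90,-30] → ·  [on edge]
    (8,7)@(17, 15): e=[4,0,56] → #  [on edge]
    (9,7)@(19, 15): e=[0,30,30] → ·  [on edge]
    (8,8)@(17, 17): e=[0,-30,90] → ·  [on edge]
    (9,8)@(19, 17): e=[-4,0,64] → ·  [on edge]
  covered (10 px):
    · · · · · · · · · · ·
    · · # · · · · · · · ·
    · · · # · · · · · · ·
    · · · · # · · · · · ·
    · · · · · # # · · · ·
    · · · · · · # # · · ·
    · · · · · · · # # · ·
    · · · · · · · · # · ·
    · · · · · · · · · · ·

Final: [[2,1],[3,2],[4,3],[5,4],[6,4],[6,5],[7,5],[7,6],[8,6],[8,7]]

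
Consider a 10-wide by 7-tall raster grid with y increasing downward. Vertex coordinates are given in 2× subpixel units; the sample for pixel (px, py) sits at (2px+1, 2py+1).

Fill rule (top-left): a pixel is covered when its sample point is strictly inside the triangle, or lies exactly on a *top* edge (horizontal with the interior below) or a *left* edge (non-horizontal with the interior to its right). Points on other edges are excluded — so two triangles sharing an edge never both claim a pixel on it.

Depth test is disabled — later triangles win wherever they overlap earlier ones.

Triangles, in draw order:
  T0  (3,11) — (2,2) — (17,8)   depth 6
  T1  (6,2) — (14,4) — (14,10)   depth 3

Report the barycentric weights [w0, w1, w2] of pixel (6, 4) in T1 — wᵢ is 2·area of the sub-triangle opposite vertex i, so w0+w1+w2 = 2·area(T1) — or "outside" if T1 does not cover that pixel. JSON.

T0:
  2·area = 129
  edge (3, 11)→(2, 2): d=(-1,-9) top-left  bias=+0
  edge (2, 2)→(17, 8): d=(15,6) right/bottom  bias=-1
  edge (17, 8)→(3, 11): d=(-14,3) right/bottom  bias=-1
    (1,1)@(3, 3): e=[8,9,112] → #
    (2,1)@(5, 3): e=[26,-3,106] → ·
    (1,2)@(3, 5): e=[6,39,84] → #
    (2,2)@(5, 5): e=[24,27,78] → #
    (3,2)@(7, 5): e=[42,15,72] → #
    (4,2)@(9, 5): e=[60,3,66] → #
    (5,2)@(11, 5): e=[78,-9,60] → ·
    (1,3)@(3, 7): e=[4,69,56] → #
    (5,3)@(11, 7): e=[76,21,32] → #
    (6,3)@(13, 7): e=[94,9,26] → #
    (7,3)@(15, 7): e=[112,-3,20] → ·
    (1,4)@(3, 9): e=[2,99,28] → #
    (1,5)@(3, 11): e=[0,129,0] → ·  [on edge]
  covered (16 px):
    · · · · · · · · · ·
    · # · · · · · · · ·
    · # # # # · · · · ·
    · # # # # # # · · ·
    · # # # # # · · · ·
    · · · · · · · · · ·
    · · · · · · · · · ·
T1:
  2·area = 48
  edge (6, 2)→(14, 4): d=(8,2) right/bottom  bias=-1
  edge (14, 4)→(14, 10): d=(0,6) right/bottom  bias=-1
  edge (14, 10)→(6, 2): d=(-8,-8) top-left  bias=+0
    (2,0)@(5, 1): e=[-6,54,0] → ·  [on edge]
    (3,1)@(7, 3): e=[6,42,0] → #  [on edge]
    (4,1)@(9, 3): e=[2,30,16] → #
    (5,1)@(11, 3): e=[-2,18,32] → ·
    (3,2)@(7, 5): e=[22,42,-16] → ·
    (4,2)@(9, 5): e=[18,30,0] → #  [on edge]
    (5,2)@(11, 5): e=[14,18,16] → #
    (6,2)@(13, 5): e=[10,6,32] → #
    (7,2)@(15, 5): e=[6,-6,48] → ·
    (4,3)@(9, 7): e=[34,30,-16] → ·
    (5,3)@(11, 7): e=[30,18,0] → #  [on edge]
    (7,3)@(15, 7): e=[22,-6,32] → ·
    (6,4)@(13, 9): e=[42,6,0] → #  [on edge]
    (7,5)@(15, 11): e=[54,-6,0] → ·  [on edge]
    (8,6)@(17, 13): e=[66,-18,0] → ·  [on edge]
  covered (8 px):
    · · · · · · · · · ·
    · · · # # · · · · ·
    · · · · # # # · · ·
    · · · · · # # · · ·
    · · · · · · # · · ·
    · · · · · · · · · ·
    · · · · · · · · · ·

Final: [6,0,42]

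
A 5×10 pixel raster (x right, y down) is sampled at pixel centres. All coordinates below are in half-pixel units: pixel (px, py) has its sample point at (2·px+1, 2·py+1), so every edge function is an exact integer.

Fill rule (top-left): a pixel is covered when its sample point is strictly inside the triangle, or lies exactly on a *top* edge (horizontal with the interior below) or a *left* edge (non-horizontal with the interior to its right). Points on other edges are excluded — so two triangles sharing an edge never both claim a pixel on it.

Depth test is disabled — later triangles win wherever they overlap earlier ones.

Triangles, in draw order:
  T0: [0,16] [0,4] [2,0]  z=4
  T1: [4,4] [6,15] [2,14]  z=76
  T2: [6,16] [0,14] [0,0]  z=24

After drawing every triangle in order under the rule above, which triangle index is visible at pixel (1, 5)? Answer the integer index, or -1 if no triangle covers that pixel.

T0:
  2·area = 24
  edge (0, 16)→(0, 4): d=(0,-12) top-left  bias=+0
  edge (0, 4)→(2, 0): d=(2,-4) top-left  bias=+0
  edge (2, 0)→(0, 16): d=(-2,16) right/bottom  bias=-1
    (0,1)@(1, 3): e=[12,2,10] → #
    (1,1)@(3, 3): e=[36,10,-22] → ·
    (0,2)@(1, 5): e=[12,6,6] → #
    (1,2)@(3, 5): e=[36,14,-26] → ·
    (0,3)@(1, 7): e=[12,10,2] → #
    (1,3)@(3, 7): e=[36,18,-30] → ·
    (0,4)@(1, 9): e=[12,14,-2] → ·
  covered (3 px):
    · · · · ·
    # · · · ·
    # · · · ·
    # · · · ·
    · · · · ·
    · · · · ·
    · · · · ·
    · · · · ·
    · · · · ·
    · · · · ·
T1:
  2·area = 42
  edge (4, 4)→(6, 15): d=(2,11) right/bottom  bias=-1
  edge (6, 15)→(2, 14): d=(-4,-1) top-left  bias=+0
  edge (2, 14)→(4, 4): d=(2,-10) top-left  bias=+0
    (1,4)@(3, 9): e=[21,21,0] → #  [on edge]
    (2,4)@(5, 9): e=[-1,23,20] → ·
    (1,5)@(3, 11): e=[25,13,4] → #
    (2,5)@(5, 11): e=[3,15,24] → #
    (3,5)@(7, 11): e=[-19,17,44] → ·
    (1,6)@(3, 13): e=[29,5,8] → #
    (3,6)@(7, 13): e=[-15,9,48] → ·
    (1,7)@(3, 15): e=[33,-3,12] → ·
    (2,7)@(5, 15): e=[11,-1,32] → ·
    (0,9)@(1, 19): e=[63,-21,0] → ·  [on edge]
  covered (5 px):
    · · · · ·
    · · · · ·
    · · · · ·
    · · · · ·
    · # · · ·
    · # # · ·
    · # # · ·
    · · · · ·
    · · · · ·
    · · · · ·
T2:
  2·area = 84
  edge (6, 16)→(0, 14): d=(-6,-2) top-left  bias=+0
  edge (0, 14)→(0, 0): d=(0,-14) top-left  bias=+0
  edge (0, 0)→(6, 16): d=(6,16) right/bottom  bias=-1
    (0,1)@(1, 3): e=[68,14,2] → #
    (1,1)@(3, 3): e=[72,42,-30] → ·
    (0,2)@(1, 5): e=[56,14,14] → #
    (1,2)@(3, 5): e=[60,42,-18] → ·
    (0,3)@(1, 7): e=[44,14,26] → #
    (1,3)@(3, 7): e=[48,42,-6] → ·
    (0,4)@(1, 9): e=[32,14,38] → #
    (1,4)@(3, 9): e=[36,42,6] → #
    (2,4)@(5, 9): e=[40,70,-26] → ·
    (0,5)@(1, 11): e=[20,14,50] → #
    (2,5)@(5, 11): e=[28,70,-14] → ·
    (0,6)@(1, 13): e=[8,14,62] → #
    (1,7)@(3, 15): e=[0,42,42] → #  [on edge]
    (4,8)@(9, 17): e=[0,126,-42] → ·  [on edge]
  covered (11 px):
    · · · · ·
    # · · · ·
    # · · · ·
    # · · · ·
    # # · · ·
    # # · · ·
    # # · · ·
    · # # · ·
    · · · · ·
    · · · · ·

Z-buffer (winner per pixel, '.' = empty):
  . . . . .
  2 . . . .
  2 . . . .
  2 . . . .
  2 2 . . .
  2 2 1 . .
  2 2 1 . .
  . 2 2 . .
  . . . . .
  . . . . .

Answer: 2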